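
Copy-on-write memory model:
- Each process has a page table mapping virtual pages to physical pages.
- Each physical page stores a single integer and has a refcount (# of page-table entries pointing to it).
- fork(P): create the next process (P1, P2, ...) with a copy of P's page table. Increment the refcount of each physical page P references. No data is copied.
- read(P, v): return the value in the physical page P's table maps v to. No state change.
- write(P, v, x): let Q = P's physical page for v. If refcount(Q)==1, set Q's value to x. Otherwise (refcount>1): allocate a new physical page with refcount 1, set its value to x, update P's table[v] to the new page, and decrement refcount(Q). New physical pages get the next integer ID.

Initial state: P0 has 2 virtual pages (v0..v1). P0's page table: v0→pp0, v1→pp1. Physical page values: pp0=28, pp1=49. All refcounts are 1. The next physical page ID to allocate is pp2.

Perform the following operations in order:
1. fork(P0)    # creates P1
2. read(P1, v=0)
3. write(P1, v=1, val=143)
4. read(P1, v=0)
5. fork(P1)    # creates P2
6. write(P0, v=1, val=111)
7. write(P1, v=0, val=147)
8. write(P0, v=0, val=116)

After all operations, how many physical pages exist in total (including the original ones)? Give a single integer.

Op 1: fork(P0) -> P1. 2 ppages; refcounts: pp0:2 pp1:2
Op 2: read(P1, v0) -> 28. No state change.
Op 3: write(P1, v1, 143). refcount(pp1)=2>1 -> COPY to pp2. 3 ppages; refcounts: pp0:2 pp1:1 pp2:1
Op 4: read(P1, v0) -> 28. No state change.
Op 5: fork(P1) -> P2. 3 ppages; refcounts: pp0:3 pp1:1 pp2:2
Op 6: write(P0, v1, 111). refcount(pp1)=1 -> write in place. 3 ppages; refcounts: pp0:3 pp1:1 pp2:2
Op 7: write(P1, v0, 147). refcount(pp0)=3>1 -> COPY to pp3. 4 ppages; refcounts: pp0:2 pp1:1 pp2:2 pp3:1
Op 8: write(P0, v0, 116). refcount(pp0)=2>1 -> COPY to pp4. 5 ppages; refcounts: pp0:1 pp1:1 pp2:2 pp3:1 pp4:1

Answer: 5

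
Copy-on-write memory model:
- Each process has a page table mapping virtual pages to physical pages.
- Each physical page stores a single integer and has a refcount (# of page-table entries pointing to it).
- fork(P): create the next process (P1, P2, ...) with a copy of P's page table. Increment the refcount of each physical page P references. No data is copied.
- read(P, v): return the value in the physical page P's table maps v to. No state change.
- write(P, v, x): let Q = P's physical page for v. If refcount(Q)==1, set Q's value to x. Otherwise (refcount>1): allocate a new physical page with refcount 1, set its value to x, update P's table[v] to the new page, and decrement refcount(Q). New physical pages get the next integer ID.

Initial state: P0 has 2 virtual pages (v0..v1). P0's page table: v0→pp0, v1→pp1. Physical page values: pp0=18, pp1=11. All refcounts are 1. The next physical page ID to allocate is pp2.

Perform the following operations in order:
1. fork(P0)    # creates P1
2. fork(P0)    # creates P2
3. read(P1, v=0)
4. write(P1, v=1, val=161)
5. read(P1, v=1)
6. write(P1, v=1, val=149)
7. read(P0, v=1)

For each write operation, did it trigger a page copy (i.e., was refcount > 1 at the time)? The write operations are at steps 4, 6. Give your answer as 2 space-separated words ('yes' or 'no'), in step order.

Op 1: fork(P0) -> P1. 2 ppages; refcounts: pp0:2 pp1:2
Op 2: fork(P0) -> P2. 2 ppages; refcounts: pp0:3 pp1:3
Op 3: read(P1, v0) -> 18. No state change.
Op 4: write(P1, v1, 161). refcount(pp1)=3>1 -> COPY to pp2. 3 ppages; refcounts: pp0:3 pp1:2 pp2:1
Op 5: read(P1, v1) -> 161. No state change.
Op 6: write(P1, v1, 149). refcount(pp2)=1 -> write in place. 3 ppages; refcounts: pp0:3 pp1:2 pp2:1
Op 7: read(P0, v1) -> 11. No state change.

yes no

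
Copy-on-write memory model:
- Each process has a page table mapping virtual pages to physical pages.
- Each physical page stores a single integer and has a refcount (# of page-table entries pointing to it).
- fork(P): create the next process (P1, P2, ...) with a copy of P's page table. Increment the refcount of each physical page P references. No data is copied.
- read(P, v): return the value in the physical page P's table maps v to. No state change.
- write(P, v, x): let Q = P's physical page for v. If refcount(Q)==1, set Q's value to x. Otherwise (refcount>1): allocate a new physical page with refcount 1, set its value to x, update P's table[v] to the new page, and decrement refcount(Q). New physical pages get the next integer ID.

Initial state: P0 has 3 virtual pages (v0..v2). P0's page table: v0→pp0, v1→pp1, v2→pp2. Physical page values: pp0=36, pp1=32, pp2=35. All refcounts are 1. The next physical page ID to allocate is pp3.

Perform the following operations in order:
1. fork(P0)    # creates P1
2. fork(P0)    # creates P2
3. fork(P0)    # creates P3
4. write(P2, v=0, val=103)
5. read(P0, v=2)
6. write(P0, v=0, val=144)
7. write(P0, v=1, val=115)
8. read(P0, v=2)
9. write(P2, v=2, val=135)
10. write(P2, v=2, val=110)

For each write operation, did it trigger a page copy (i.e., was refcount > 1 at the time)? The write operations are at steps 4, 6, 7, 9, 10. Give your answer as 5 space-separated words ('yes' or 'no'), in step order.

Op 1: fork(P0) -> P1. 3 ppages; refcounts: pp0:2 pp1:2 pp2:2
Op 2: fork(P0) -> P2. 3 ppages; refcounts: pp0:3 pp1:3 pp2:3
Op 3: fork(P0) -> P3. 3 ppages; refcounts: pp0:4 pp1:4 pp2:4
Op 4: write(P2, v0, 103). refcount(pp0)=4>1 -> COPY to pp3. 4 ppages; refcounts: pp0:3 pp1:4 pp2:4 pp3:1
Op 5: read(P0, v2) -> 35. No state change.
Op 6: write(P0, v0, 144). refcount(pp0)=3>1 -> COPY to pp4. 5 ppages; refcounts: pp0:2 pp1:4 pp2:4 pp3:1 pp4:1
Op 7: write(P0, v1, 115). refcount(pp1)=4>1 -> COPY to pp5. 6 ppages; refcounts: pp0:2 pp1:3 pp2:4 pp3:1 pp4:1 pp5:1
Op 8: read(P0, v2) -> 35. No state change.
Op 9: write(P2, v2, 135). refcount(pp2)=4>1 -> COPY to pp6. 7 ppages; refcounts: pp0:2 pp1:3 pp2:3 pp3:1 pp4:1 pp5:1 pp6:1
Op 10: write(P2, v2, 110). refcount(pp6)=1 -> write in place. 7 ppages; refcounts: pp0:2 pp1:3 pp2:3 pp3:1 pp4:1 pp5:1 pp6:1

yes yes yes yes no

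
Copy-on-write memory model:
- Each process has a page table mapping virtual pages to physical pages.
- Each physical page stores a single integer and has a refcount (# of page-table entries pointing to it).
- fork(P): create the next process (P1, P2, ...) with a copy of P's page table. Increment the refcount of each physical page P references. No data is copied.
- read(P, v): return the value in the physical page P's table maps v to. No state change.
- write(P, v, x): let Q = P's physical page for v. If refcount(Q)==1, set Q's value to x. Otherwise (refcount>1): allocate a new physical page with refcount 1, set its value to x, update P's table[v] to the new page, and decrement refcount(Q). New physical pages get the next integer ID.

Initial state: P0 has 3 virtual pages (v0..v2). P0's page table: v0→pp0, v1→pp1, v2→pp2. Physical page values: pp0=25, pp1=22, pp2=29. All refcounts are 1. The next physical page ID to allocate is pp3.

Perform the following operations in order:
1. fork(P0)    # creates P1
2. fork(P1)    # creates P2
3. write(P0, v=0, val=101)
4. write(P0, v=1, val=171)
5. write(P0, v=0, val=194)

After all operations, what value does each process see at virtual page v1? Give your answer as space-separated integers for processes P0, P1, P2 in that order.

Answer: 171 22 22

Derivation:
Op 1: fork(P0) -> P1. 3 ppages; refcounts: pp0:2 pp1:2 pp2:2
Op 2: fork(P1) -> P2. 3 ppages; refcounts: pp0:3 pp1:3 pp2:3
Op 3: write(P0, v0, 101). refcount(pp0)=3>1 -> COPY to pp3. 4 ppages; refcounts: pp0:2 pp1:3 pp2:3 pp3:1
Op 4: write(P0, v1, 171). refcount(pp1)=3>1 -> COPY to pp4. 5 ppages; refcounts: pp0:2 pp1:2 pp2:3 pp3:1 pp4:1
Op 5: write(P0, v0, 194). refcount(pp3)=1 -> write in place. 5 ppages; refcounts: pp0:2 pp1:2 pp2:3 pp3:1 pp4:1
P0: v1 -> pp4 = 171
P1: v1 -> pp1 = 22
P2: v1 -> pp1 = 22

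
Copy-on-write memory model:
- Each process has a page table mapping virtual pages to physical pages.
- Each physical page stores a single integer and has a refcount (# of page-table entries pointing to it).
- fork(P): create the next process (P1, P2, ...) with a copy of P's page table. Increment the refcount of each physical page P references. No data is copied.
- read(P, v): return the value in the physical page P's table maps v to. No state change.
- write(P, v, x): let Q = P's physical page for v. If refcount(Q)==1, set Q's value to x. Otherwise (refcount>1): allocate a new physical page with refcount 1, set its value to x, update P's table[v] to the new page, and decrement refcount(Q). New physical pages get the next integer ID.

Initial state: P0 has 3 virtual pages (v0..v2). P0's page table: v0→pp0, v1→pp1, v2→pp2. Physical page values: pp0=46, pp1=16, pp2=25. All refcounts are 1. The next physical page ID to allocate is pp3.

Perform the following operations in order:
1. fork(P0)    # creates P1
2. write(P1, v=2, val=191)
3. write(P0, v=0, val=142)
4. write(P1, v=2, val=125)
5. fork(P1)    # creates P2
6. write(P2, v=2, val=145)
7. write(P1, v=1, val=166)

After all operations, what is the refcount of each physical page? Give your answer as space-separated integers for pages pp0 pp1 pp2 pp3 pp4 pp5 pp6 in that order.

Op 1: fork(P0) -> P1. 3 ppages; refcounts: pp0:2 pp1:2 pp2:2
Op 2: write(P1, v2, 191). refcount(pp2)=2>1 -> COPY to pp3. 4 ppages; refcounts: pp0:2 pp1:2 pp2:1 pp3:1
Op 3: write(P0, v0, 142). refcount(pp0)=2>1 -> COPY to pp4. 5 ppages; refcounts: pp0:1 pp1:2 pp2:1 pp3:1 pp4:1
Op 4: write(P1, v2, 125). refcount(pp3)=1 -> write in place. 5 ppages; refcounts: pp0:1 pp1:2 pp2:1 pp3:1 pp4:1
Op 5: fork(P1) -> P2. 5 ppages; refcounts: pp0:2 pp1:3 pp2:1 pp3:2 pp4:1
Op 6: write(P2, v2, 145). refcount(pp3)=2>1 -> COPY to pp5. 6 ppages; refcounts: pp0:2 pp1:3 pp2:1 pp3:1 pp4:1 pp5:1
Op 7: write(P1, v1, 166). refcount(pp1)=3>1 -> COPY to pp6. 7 ppages; refcounts: pp0:2 pp1:2 pp2:1 pp3:1 pp4:1 pp5:1 pp6:1

Answer: 2 2 1 1 1 1 1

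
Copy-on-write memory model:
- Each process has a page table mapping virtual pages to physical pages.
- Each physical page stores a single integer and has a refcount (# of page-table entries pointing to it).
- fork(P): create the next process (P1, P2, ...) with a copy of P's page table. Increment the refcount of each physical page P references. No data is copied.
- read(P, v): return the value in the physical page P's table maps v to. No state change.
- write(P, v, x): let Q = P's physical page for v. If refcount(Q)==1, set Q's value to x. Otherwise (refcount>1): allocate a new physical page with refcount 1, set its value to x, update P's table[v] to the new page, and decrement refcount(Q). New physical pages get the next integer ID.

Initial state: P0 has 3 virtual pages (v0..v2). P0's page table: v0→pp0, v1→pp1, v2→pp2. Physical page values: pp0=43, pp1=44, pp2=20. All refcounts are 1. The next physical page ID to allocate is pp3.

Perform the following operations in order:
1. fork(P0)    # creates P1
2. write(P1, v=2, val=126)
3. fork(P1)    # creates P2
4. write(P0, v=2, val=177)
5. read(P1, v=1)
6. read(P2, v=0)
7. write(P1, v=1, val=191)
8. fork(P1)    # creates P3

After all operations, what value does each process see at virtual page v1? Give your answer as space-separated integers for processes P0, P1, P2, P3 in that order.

Answer: 44 191 44 191

Derivation:
Op 1: fork(P0) -> P1. 3 ppages; refcounts: pp0:2 pp1:2 pp2:2
Op 2: write(P1, v2, 126). refcount(pp2)=2>1 -> COPY to pp3. 4 ppages; refcounts: pp0:2 pp1:2 pp2:1 pp3:1
Op 3: fork(P1) -> P2. 4 ppages; refcounts: pp0:3 pp1:3 pp2:1 pp3:2
Op 4: write(P0, v2, 177). refcount(pp2)=1 -> write in place. 4 ppages; refcounts: pp0:3 pp1:3 pp2:1 pp3:2
Op 5: read(P1, v1) -> 44. No state change.
Op 6: read(P2, v0) -> 43. No state change.
Op 7: write(P1, v1, 191). refcount(pp1)=3>1 -> COPY to pp4. 5 ppages; refcounts: pp0:3 pp1:2 pp2:1 pp3:2 pp4:1
Op 8: fork(P1) -> P3. 5 ppages; refcounts: pp0:4 pp1:2 pp2:1 pp3:3 pp4:2
P0: v1 -> pp1 = 44
P1: v1 -> pp4 = 191
P2: v1 -> pp1 = 44
P3: v1 -> pp4 = 191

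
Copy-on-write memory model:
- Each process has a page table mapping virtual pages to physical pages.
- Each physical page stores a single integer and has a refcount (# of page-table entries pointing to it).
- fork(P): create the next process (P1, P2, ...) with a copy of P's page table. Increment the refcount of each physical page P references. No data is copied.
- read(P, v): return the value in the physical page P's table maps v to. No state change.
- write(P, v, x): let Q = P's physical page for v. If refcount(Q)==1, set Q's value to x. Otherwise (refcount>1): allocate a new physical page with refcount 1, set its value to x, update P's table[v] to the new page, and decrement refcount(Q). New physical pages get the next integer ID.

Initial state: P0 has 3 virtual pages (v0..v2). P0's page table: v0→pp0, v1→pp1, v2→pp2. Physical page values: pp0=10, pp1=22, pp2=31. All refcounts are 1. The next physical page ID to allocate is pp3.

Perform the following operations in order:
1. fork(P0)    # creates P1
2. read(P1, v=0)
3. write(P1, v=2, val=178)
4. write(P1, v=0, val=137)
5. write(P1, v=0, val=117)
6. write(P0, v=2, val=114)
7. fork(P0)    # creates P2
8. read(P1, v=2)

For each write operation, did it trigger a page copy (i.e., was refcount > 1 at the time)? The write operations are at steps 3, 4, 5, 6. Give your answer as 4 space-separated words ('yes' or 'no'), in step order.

Op 1: fork(P0) -> P1. 3 ppages; refcounts: pp0:2 pp1:2 pp2:2
Op 2: read(P1, v0) -> 10. No state change.
Op 3: write(P1, v2, 178). refcount(pp2)=2>1 -> COPY to pp3. 4 ppages; refcounts: pp0:2 pp1:2 pp2:1 pp3:1
Op 4: write(P1, v0, 137). refcount(pp0)=2>1 -> COPY to pp4. 5 ppages; refcounts: pp0:1 pp1:2 pp2:1 pp3:1 pp4:1
Op 5: write(P1, v0, 117). refcount(pp4)=1 -> write in place. 5 ppages; refcounts: pp0:1 pp1:2 pp2:1 pp3:1 pp4:1
Op 6: write(P0, v2, 114). refcount(pp2)=1 -> write in place. 5 ppages; refcounts: pp0:1 pp1:2 pp2:1 pp3:1 pp4:1
Op 7: fork(P0) -> P2. 5 ppages; refcounts: pp0:2 pp1:3 pp2:2 pp3:1 pp4:1
Op 8: read(P1, v2) -> 178. No state change.

yes yes no no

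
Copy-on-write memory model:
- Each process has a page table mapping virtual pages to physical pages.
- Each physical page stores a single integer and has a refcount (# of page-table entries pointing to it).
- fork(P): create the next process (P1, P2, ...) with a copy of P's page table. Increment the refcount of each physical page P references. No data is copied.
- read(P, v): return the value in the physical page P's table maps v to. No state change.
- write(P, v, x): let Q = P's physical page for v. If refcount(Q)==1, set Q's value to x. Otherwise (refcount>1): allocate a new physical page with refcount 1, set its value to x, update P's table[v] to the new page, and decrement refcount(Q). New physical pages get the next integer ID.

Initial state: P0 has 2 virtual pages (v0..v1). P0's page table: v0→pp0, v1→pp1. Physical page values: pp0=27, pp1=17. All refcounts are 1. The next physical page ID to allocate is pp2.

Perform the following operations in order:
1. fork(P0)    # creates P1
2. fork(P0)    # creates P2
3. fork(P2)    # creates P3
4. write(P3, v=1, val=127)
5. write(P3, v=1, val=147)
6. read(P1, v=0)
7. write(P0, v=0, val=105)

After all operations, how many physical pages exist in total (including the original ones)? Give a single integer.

Answer: 4

Derivation:
Op 1: fork(P0) -> P1. 2 ppages; refcounts: pp0:2 pp1:2
Op 2: fork(P0) -> P2. 2 ppages; refcounts: pp0:3 pp1:3
Op 3: fork(P2) -> P3. 2 ppages; refcounts: pp0:4 pp1:4
Op 4: write(P3, v1, 127). refcount(pp1)=4>1 -> COPY to pp2. 3 ppages; refcounts: pp0:4 pp1:3 pp2:1
Op 5: write(P3, v1, 147). refcount(pp2)=1 -> write in place. 3 ppages; refcounts: pp0:4 pp1:3 pp2:1
Op 6: read(P1, v0) -> 27. No state change.
Op 7: write(P0, v0, 105). refcount(pp0)=4>1 -> COPY to pp3. 4 ppages; refcounts: pp0:3 pp1:3 pp2:1 pp3:1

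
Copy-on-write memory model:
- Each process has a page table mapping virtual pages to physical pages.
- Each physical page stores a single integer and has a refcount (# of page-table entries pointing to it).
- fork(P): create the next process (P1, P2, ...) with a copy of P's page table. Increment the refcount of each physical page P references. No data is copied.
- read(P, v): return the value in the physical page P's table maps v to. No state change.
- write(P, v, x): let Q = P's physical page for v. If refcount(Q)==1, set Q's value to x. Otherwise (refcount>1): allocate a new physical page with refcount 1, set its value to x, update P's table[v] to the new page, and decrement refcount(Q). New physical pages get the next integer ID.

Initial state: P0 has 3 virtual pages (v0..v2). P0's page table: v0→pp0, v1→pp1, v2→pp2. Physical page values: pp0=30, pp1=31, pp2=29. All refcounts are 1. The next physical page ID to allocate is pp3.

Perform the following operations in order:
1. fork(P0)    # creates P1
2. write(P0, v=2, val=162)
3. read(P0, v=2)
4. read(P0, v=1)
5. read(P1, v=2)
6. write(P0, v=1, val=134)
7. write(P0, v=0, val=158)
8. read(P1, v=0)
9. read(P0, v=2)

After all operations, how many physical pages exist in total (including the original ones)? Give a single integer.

Answer: 6

Derivation:
Op 1: fork(P0) -> P1. 3 ppages; refcounts: pp0:2 pp1:2 pp2:2
Op 2: write(P0, v2, 162). refcount(pp2)=2>1 -> COPY to pp3. 4 ppages; refcounts: pp0:2 pp1:2 pp2:1 pp3:1
Op 3: read(P0, v2) -> 162. No state change.
Op 4: read(P0, v1) -> 31. No state change.
Op 5: read(P1, v2) -> 29. No state change.
Op 6: write(P0, v1, 134). refcount(pp1)=2>1 -> COPY to pp4. 5 ppages; refcounts: pp0:2 pp1:1 pp2:1 pp3:1 pp4:1
Op 7: write(P0, v0, 158). refcount(pp0)=2>1 -> COPY to pp5. 6 ppages; refcounts: pp0:1 pp1:1 pp2:1 pp3:1 pp4:1 pp5:1
Op 8: read(P1, v0) -> 30. No state change.
Op 9: read(P0, v2) -> 162. No state change.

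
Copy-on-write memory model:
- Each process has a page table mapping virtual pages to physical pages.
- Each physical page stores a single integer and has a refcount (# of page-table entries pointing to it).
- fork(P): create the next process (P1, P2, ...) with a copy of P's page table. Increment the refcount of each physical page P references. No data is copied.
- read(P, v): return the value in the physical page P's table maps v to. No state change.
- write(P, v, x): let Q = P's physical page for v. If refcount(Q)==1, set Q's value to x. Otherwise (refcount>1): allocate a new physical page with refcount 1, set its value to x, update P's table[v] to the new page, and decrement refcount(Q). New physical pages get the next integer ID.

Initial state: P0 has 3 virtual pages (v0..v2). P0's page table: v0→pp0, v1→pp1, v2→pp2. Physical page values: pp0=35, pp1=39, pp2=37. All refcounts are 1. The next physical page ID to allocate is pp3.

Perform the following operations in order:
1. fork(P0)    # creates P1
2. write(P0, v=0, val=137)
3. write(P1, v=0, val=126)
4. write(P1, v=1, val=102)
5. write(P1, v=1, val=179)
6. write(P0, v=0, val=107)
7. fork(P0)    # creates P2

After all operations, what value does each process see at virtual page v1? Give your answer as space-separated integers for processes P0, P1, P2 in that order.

Answer: 39 179 39

Derivation:
Op 1: fork(P0) -> P1. 3 ppages; refcounts: pp0:2 pp1:2 pp2:2
Op 2: write(P0, v0, 137). refcount(pp0)=2>1 -> COPY to pp3. 4 ppages; refcounts: pp0:1 pp1:2 pp2:2 pp3:1
Op 3: write(P1, v0, 126). refcount(pp0)=1 -> write in place. 4 ppages; refcounts: pp0:1 pp1:2 pp2:2 pp3:1
Op 4: write(P1, v1, 102). refcount(pp1)=2>1 -> COPY to pp4. 5 ppages; refcounts: pp0:1 pp1:1 pp2:2 pp3:1 pp4:1
Op 5: write(P1, v1, 179). refcount(pp4)=1 -> write in place. 5 ppages; refcounts: pp0:1 pp1:1 pp2:2 pp3:1 pp4:1
Op 6: write(P0, v0, 107). refcount(pp3)=1 -> write in place. 5 ppages; refcounts: pp0:1 pp1:1 pp2:2 pp3:1 pp4:1
Op 7: fork(P0) -> P2. 5 ppages; refcounts: pp0:1 pp1:2 pp2:3 pp3:2 pp4:1
P0: v1 -> pp1 = 39
P1: v1 -> pp4 = 179
P2: v1 -> pp1 = 39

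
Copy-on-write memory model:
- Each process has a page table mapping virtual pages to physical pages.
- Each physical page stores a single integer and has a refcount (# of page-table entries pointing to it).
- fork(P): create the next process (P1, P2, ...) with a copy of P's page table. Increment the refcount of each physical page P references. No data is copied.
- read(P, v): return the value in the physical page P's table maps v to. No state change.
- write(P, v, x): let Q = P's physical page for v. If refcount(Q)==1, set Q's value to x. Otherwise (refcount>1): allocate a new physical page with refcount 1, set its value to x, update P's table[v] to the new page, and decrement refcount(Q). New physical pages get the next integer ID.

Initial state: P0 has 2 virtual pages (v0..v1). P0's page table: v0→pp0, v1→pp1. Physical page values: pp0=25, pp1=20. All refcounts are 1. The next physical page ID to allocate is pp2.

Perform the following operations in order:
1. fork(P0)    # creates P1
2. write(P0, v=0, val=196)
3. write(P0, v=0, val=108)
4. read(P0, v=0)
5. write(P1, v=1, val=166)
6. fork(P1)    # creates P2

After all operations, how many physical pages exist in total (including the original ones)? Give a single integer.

Answer: 4

Derivation:
Op 1: fork(P0) -> P1. 2 ppages; refcounts: pp0:2 pp1:2
Op 2: write(P0, v0, 196). refcount(pp0)=2>1 -> COPY to pp2. 3 ppages; refcounts: pp0:1 pp1:2 pp2:1
Op 3: write(P0, v0, 108). refcount(pp2)=1 -> write in place. 3 ppages; refcounts: pp0:1 pp1:2 pp2:1
Op 4: read(P0, v0) -> 108. No state change.
Op 5: write(P1, v1, 166). refcount(pp1)=2>1 -> COPY to pp3. 4 ppages; refcounts: pp0:1 pp1:1 pp2:1 pp3:1
Op 6: fork(P1) -> P2. 4 ppages; refcounts: pp0:2 pp1:1 pp2:1 pp3:2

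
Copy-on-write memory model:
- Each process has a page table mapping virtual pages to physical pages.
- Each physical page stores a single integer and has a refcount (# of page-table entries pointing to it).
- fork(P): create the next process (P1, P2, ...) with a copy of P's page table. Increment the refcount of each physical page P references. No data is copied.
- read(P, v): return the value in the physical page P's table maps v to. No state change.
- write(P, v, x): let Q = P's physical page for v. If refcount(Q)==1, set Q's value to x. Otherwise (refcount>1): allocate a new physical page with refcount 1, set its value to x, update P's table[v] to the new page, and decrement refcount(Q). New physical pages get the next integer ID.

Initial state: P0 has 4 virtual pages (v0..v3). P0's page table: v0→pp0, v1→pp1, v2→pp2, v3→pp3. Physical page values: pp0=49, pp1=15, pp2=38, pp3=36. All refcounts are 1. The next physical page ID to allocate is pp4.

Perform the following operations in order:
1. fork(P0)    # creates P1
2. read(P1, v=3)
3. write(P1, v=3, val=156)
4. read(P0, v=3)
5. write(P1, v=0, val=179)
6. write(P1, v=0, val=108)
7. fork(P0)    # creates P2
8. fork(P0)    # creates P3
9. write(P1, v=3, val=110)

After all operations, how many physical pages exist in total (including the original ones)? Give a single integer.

Answer: 6

Derivation:
Op 1: fork(P0) -> P1. 4 ppages; refcounts: pp0:2 pp1:2 pp2:2 pp3:2
Op 2: read(P1, v3) -> 36. No state change.
Op 3: write(P1, v3, 156). refcount(pp3)=2>1 -> COPY to pp4. 5 ppages; refcounts: pp0:2 pp1:2 pp2:2 pp3:1 pp4:1
Op 4: read(P0, v3) -> 36. No state change.
Op 5: write(P1, v0, 179). refcount(pp0)=2>1 -> COPY to pp5. 6 ppages; refcounts: pp0:1 pp1:2 pp2:2 pp3:1 pp4:1 pp5:1
Op 6: write(P1, v0, 108). refcount(pp5)=1 -> write in place. 6 ppages; refcounts: pp0:1 pp1:2 pp2:2 pp3:1 pp4:1 pp5:1
Op 7: fork(P0) -> P2. 6 ppages; refcounts: pp0:2 pp1:3 pp2:3 pp3:2 pp4:1 pp5:1
Op 8: fork(P0) -> P3. 6 ppages; refcounts: pp0:3 pp1:4 pp2:4 pp3:3 pp4:1 pp5:1
Op 9: write(P1, v3, 110). refcount(pp4)=1 -> write in place. 6 ppages; refcounts: pp0:3 pp1:4 pp2:4 pp3:3 pp4:1 pp5:1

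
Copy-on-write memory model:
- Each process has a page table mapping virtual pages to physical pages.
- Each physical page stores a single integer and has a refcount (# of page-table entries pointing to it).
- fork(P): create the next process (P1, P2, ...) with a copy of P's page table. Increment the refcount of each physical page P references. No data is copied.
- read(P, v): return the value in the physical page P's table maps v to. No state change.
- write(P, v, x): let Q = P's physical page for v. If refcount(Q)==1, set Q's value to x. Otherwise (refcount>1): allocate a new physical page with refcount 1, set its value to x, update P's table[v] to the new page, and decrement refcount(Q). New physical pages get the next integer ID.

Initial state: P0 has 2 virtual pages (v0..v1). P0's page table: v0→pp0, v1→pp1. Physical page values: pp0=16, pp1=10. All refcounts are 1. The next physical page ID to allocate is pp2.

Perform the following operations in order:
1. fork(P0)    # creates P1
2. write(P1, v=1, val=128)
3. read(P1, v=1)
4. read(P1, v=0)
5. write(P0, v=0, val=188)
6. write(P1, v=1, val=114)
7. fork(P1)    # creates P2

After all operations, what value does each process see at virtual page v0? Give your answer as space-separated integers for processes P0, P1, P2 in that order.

Answer: 188 16 16

Derivation:
Op 1: fork(P0) -> P1. 2 ppages; refcounts: pp0:2 pp1:2
Op 2: write(P1, v1, 128). refcount(pp1)=2>1 -> COPY to pp2. 3 ppages; refcounts: pp0:2 pp1:1 pp2:1
Op 3: read(P1, v1) -> 128. No state change.
Op 4: read(P1, v0) -> 16. No state change.
Op 5: write(P0, v0, 188). refcount(pp0)=2>1 -> COPY to pp3. 4 ppages; refcounts: pp0:1 pp1:1 pp2:1 pp3:1
Op 6: write(P1, v1, 114). refcount(pp2)=1 -> write in place. 4 ppages; refcounts: pp0:1 pp1:1 pp2:1 pp3:1
Op 7: fork(P1) -> P2. 4 ppages; refcounts: pp0:2 pp1:1 pp2:2 pp3:1
P0: v0 -> pp3 = 188
P1: v0 -> pp0 = 16
P2: v0 -> pp0 = 16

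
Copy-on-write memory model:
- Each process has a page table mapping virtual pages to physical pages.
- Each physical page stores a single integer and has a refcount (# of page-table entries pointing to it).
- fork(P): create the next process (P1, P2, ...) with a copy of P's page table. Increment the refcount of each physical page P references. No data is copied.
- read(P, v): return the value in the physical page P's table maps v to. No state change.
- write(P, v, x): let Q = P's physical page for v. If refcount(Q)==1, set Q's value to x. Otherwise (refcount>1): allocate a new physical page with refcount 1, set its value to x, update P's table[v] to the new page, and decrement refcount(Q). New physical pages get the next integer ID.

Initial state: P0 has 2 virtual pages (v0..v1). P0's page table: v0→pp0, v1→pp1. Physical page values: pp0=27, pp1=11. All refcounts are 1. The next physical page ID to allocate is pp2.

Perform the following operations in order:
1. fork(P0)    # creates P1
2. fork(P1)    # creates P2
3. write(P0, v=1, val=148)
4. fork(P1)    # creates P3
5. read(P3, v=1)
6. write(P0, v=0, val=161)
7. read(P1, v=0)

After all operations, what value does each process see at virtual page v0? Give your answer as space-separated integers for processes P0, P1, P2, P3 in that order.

Answer: 161 27 27 27

Derivation:
Op 1: fork(P0) -> P1. 2 ppages; refcounts: pp0:2 pp1:2
Op 2: fork(P1) -> P2. 2 ppages; refcounts: pp0:3 pp1:3
Op 3: write(P0, v1, 148). refcount(pp1)=3>1 -> COPY to pp2. 3 ppages; refcounts: pp0:3 pp1:2 pp2:1
Op 4: fork(P1) -> P3. 3 ppages; refcounts: pp0:4 pp1:3 pp2:1
Op 5: read(P3, v1) -> 11. No state change.
Op 6: write(P0, v0, 161). refcount(pp0)=4>1 -> COPY to pp3. 4 ppages; refcounts: pp0:3 pp1:3 pp2:1 pp3:1
Op 7: read(P1, v0) -> 27. No state change.
P0: v0 -> pp3 = 161
P1: v0 -> pp0 = 27
P2: v0 -> pp0 = 27
P3: v0 -> pp0 = 27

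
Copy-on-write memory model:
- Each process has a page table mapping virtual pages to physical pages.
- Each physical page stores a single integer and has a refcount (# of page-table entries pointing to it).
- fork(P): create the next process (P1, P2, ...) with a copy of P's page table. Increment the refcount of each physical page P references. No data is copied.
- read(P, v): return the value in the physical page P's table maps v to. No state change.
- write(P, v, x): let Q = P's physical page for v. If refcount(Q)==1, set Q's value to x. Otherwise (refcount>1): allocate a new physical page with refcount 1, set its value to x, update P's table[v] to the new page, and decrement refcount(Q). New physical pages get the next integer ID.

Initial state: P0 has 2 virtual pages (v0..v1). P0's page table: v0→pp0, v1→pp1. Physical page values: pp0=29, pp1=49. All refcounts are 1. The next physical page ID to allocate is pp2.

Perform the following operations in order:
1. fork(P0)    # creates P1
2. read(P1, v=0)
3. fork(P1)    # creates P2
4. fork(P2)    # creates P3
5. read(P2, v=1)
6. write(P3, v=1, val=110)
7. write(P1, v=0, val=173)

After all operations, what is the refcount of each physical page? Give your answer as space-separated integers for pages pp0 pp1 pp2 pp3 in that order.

Answer: 3 3 1 1

Derivation:
Op 1: fork(P0) -> P1. 2 ppages; refcounts: pp0:2 pp1:2
Op 2: read(P1, v0) -> 29. No state change.
Op 3: fork(P1) -> P2. 2 ppages; refcounts: pp0:3 pp1:3
Op 4: fork(P2) -> P3. 2 ppages; refcounts: pp0:4 pp1:4
Op 5: read(P2, v1) -> 49. No state change.
Op 6: write(P3, v1, 110). refcount(pp1)=4>1 -> COPY to pp2. 3 ppages; refcounts: pp0:4 pp1:3 pp2:1
Op 7: write(P1, v0, 173). refcount(pp0)=4>1 -> COPY to pp3. 4 ppages; refcounts: pp0:3 pp1:3 pp2:1 pp3:1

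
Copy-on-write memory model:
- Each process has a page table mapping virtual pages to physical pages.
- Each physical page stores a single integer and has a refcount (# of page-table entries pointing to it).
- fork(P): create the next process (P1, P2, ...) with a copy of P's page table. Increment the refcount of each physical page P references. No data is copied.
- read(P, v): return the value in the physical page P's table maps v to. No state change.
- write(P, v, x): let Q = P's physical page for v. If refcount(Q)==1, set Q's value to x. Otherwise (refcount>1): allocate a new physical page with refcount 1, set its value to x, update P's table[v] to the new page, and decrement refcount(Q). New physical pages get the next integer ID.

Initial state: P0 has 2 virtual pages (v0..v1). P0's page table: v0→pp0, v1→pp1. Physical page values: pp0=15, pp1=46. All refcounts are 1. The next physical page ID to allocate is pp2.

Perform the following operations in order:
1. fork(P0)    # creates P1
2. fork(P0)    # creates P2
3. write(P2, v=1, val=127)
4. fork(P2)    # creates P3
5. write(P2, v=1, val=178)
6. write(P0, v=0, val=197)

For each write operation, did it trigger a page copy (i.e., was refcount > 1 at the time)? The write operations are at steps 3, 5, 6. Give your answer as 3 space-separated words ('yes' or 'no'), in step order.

Op 1: fork(P0) -> P1. 2 ppages; refcounts: pp0:2 pp1:2
Op 2: fork(P0) -> P2. 2 ppages; refcounts: pp0:3 pp1:3
Op 3: write(P2, v1, 127). refcount(pp1)=3>1 -> COPY to pp2. 3 ppages; refcounts: pp0:3 pp1:2 pp2:1
Op 4: fork(P2) -> P3. 3 ppages; refcounts: pp0:4 pp1:2 pp2:2
Op 5: write(P2, v1, 178). refcount(pp2)=2>1 -> COPY to pp3. 4 ppages; refcounts: pp0:4 pp1:2 pp2:1 pp3:1
Op 6: write(P0, v0, 197). refcount(pp0)=4>1 -> COPY to pp4. 5 ppages; refcounts: pp0:3 pp1:2 pp2:1 pp3:1 pp4:1

yes yes yes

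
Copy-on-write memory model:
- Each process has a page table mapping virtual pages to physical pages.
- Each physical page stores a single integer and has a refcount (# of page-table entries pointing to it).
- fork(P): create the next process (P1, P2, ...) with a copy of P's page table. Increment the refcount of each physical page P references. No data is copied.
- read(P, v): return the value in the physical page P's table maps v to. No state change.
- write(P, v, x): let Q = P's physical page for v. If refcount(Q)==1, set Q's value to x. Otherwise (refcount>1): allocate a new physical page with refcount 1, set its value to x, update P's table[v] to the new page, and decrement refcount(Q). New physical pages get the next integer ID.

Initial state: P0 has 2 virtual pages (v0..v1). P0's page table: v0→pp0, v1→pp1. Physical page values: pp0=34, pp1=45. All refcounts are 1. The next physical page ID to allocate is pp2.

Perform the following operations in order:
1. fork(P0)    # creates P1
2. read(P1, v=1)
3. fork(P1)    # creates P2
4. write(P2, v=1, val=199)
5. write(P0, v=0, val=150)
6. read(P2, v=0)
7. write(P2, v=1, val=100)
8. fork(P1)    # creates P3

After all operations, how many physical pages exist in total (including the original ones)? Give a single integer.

Op 1: fork(P0) -> P1. 2 ppages; refcounts: pp0:2 pp1:2
Op 2: read(P1, v1) -> 45. No state change.
Op 3: fork(P1) -> P2. 2 ppages; refcounts: pp0:3 pp1:3
Op 4: write(P2, v1, 199). refcount(pp1)=3>1 -> COPY to pp2. 3 ppages; refcounts: pp0:3 pp1:2 pp2:1
Op 5: write(P0, v0, 150). refcount(pp0)=3>1 -> COPY to pp3. 4 ppages; refcounts: pp0:2 pp1:2 pp2:1 pp3:1
Op 6: read(P2, v0) -> 34. No state change.
Op 7: write(P2, v1, 100). refcount(pp2)=1 -> write in place. 4 ppages; refcounts: pp0:2 pp1:2 pp2:1 pp3:1
Op 8: fork(P1) -> P3. 4 ppages; refcounts: pp0:3 pp1:3 pp2:1 pp3:1

Answer: 4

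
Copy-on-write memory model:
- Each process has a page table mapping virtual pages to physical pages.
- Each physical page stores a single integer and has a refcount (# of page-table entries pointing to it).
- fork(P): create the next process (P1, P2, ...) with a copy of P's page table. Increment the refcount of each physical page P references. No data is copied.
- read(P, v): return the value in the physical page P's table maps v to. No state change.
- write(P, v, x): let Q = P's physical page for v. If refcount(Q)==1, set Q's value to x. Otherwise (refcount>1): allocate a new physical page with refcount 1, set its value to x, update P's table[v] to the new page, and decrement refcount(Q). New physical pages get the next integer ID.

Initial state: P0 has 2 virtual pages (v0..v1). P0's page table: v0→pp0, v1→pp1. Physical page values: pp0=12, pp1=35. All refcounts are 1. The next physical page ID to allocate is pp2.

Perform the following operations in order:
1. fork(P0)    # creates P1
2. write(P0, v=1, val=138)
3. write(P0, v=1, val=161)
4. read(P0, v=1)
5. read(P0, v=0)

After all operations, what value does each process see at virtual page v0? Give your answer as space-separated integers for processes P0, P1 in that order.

Answer: 12 12

Derivation:
Op 1: fork(P0) -> P1. 2 ppages; refcounts: pp0:2 pp1:2
Op 2: write(P0, v1, 138). refcount(pp1)=2>1 -> COPY to pp2. 3 ppages; refcounts: pp0:2 pp1:1 pp2:1
Op 3: write(P0, v1, 161). refcount(pp2)=1 -> write in place. 3 ppages; refcounts: pp0:2 pp1:1 pp2:1
Op 4: read(P0, v1) -> 161. No state change.
Op 5: read(P0, v0) -> 12. No state change.
P0: v0 -> pp0 = 12
P1: v0 -> pp0 = 12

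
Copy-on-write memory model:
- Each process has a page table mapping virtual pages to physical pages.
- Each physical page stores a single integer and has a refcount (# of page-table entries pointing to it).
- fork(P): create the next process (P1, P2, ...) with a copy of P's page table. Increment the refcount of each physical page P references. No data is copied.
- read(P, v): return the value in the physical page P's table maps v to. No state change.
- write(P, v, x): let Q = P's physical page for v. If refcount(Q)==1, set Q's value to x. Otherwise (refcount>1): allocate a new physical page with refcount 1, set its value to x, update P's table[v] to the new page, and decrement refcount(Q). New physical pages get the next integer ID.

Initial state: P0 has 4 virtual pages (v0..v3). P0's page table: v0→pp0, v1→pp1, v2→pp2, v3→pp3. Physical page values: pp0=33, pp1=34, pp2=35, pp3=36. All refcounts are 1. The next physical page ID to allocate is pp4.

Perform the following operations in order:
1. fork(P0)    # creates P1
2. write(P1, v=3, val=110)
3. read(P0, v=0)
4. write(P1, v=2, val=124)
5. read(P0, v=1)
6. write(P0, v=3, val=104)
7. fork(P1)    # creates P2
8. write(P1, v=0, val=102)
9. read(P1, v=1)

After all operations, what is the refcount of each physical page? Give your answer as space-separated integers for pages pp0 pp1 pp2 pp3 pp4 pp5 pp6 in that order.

Answer: 2 3 1 1 2 2 1

Derivation:
Op 1: fork(P0) -> P1. 4 ppages; refcounts: pp0:2 pp1:2 pp2:2 pp3:2
Op 2: write(P1, v3, 110). refcount(pp3)=2>1 -> COPY to pp4. 5 ppages; refcounts: pp0:2 pp1:2 pp2:2 pp3:1 pp4:1
Op 3: read(P0, v0) -> 33. No state change.
Op 4: write(P1, v2, 124). refcount(pp2)=2>1 -> COPY to pp5. 6 ppages; refcounts: pp0:2 pp1:2 pp2:1 pp3:1 pp4:1 pp5:1
Op 5: read(P0, v1) -> 34. No state change.
Op 6: write(P0, v3, 104). refcount(pp3)=1 -> write in place. 6 ppages; refcounts: pp0:2 pp1:2 pp2:1 pp3:1 pp4:1 pp5:1
Op 7: fork(P1) -> P2. 6 ppages; refcounts: pp0:3 pp1:3 pp2:1 pp3:1 pp4:2 pp5:2
Op 8: write(P1, v0, 102). refcount(pp0)=3>1 -> COPY to pp6. 7 ppages; refcounts: pp0:2 pp1:3 pp2:1 pp3:1 pp4:2 pp5:2 pp6:1
Op 9: read(P1, v1) -> 34. No state change.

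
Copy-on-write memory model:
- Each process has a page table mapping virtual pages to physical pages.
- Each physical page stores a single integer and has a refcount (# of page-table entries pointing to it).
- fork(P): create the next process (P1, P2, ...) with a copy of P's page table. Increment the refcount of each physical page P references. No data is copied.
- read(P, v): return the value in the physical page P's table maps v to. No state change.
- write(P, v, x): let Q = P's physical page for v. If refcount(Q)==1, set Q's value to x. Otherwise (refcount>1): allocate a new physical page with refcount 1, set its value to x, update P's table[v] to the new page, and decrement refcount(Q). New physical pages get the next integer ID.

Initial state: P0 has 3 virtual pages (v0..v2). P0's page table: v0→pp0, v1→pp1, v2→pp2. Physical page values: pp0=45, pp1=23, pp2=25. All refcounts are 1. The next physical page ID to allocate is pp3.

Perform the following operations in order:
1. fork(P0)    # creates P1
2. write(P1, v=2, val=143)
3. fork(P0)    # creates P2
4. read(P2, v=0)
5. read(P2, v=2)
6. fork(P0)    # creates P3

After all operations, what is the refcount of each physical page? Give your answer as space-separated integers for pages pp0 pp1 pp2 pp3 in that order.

Op 1: fork(P0) -> P1. 3 ppages; refcounts: pp0:2 pp1:2 pp2:2
Op 2: write(P1, v2, 143). refcount(pp2)=2>1 -> COPY to pp3. 4 ppages; refcounts: pp0:2 pp1:2 pp2:1 pp3:1
Op 3: fork(P0) -> P2. 4 ppages; refcounts: pp0:3 pp1:3 pp2:2 pp3:1
Op 4: read(P2, v0) -> 45. No state change.
Op 5: read(P2, v2) -> 25. No state change.
Op 6: fork(P0) -> P3. 4 ppages; refcounts: pp0:4 pp1:4 pp2:3 pp3:1

Answer: 4 4 3 1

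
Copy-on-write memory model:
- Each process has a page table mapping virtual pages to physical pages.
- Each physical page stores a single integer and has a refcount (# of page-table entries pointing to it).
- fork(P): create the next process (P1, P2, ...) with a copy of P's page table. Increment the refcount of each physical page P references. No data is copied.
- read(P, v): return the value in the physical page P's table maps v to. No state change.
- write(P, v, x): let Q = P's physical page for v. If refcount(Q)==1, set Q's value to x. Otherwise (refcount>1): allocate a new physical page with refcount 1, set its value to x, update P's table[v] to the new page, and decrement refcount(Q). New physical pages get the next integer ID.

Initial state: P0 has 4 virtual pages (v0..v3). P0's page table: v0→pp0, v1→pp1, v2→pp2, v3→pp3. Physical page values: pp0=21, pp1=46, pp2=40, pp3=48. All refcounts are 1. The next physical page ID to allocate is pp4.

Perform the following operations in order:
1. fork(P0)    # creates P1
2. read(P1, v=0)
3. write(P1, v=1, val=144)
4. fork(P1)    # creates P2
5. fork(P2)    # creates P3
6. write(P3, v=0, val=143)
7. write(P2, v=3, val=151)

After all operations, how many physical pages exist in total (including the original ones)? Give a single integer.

Op 1: fork(P0) -> P1. 4 ppages; refcounts: pp0:2 pp1:2 pp2:2 pp3:2
Op 2: read(P1, v0) -> 21. No state change.
Op 3: write(P1, v1, 144). refcount(pp1)=2>1 -> COPY to pp4. 5 ppages; refcounts: pp0:2 pp1:1 pp2:2 pp3:2 pp4:1
Op 4: fork(P1) -> P2. 5 ppages; refcounts: pp0:3 pp1:1 pp2:3 pp3:3 pp4:2
Op 5: fork(P2) -> P3. 5 ppages; refcounts: pp0:4 pp1:1 pp2:4 pp3:4 pp4:3
Op 6: write(P3, v0, 143). refcount(pp0)=4>1 -> COPY to pp5. 6 ppages; refcounts: pp0:3 pp1:1 pp2:4 pp3:4 pp4:3 pp5:1
Op 7: write(P2, v3, 151). refcount(pp3)=4>1 -> COPY to pp6. 7 ppages; refcounts: pp0:3 pp1:1 pp2:4 pp3:3 pp4:3 pp5:1 pp6:1

Answer: 7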